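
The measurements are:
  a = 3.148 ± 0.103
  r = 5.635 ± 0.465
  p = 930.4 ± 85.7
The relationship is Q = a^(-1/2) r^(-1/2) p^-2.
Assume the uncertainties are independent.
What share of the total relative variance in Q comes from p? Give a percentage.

(δQ/Q)² = (−½·δa/a)² + (−½·δr/r)² + (-2·δp/p)²
  a term: (-0.5×0.0327)² = 0.000268
  r term: (-0.5×0.0825)² = 0.00170
  p term: (-2×0.0921)² = 0.0339
Total = 0.0359. Share from p = 0.0339/0.0359 = 0.945.

94.5%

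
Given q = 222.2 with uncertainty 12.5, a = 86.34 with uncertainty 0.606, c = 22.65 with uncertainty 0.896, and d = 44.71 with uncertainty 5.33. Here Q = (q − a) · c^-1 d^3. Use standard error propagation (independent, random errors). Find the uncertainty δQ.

Let u = q − a = 135.9. δu = √(δq² + δa²) = √(156 + 0.367) = 12.5, so δu/u = 0.0921.
Q is then a monomial in u, c, d:
δQ/Q = √((δu/u)² + (-1·δc/c)² + (3·δd/d)²) = √(0.00849 + 0.00156 + 0.128) = 0.371
Q = 536100, so δQ = 0.371 × 536100 = 1.99e+05.

1.99e+05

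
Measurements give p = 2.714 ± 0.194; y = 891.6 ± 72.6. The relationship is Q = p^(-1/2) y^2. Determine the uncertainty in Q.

80500

Each factor contributes (exponent × relative error)² to (δQ/Q)²:
  (−½·δp/p)² = (-0.5×0.0715)² = 0.00128;  (2·δy/y)² = (2×0.0814)² = 0.0265
δQ/Q = √(0.0278) = 0.167
Q = 482500, so δQ = 0.167 × 482500 = 80500.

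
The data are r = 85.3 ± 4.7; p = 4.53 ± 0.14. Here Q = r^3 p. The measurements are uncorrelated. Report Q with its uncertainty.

(2.81 ± 0.473) × 10^6

Q is a product of powers, so relative uncertainties combine in quadrature:
  (3·δr/r)² = (3×0.0551)² = 0.0273;  (1·δp/p)² = (1×0.0309)² = 0.000955
δQ/Q = √(0.0283) = 0.168
Q = 2.81e+06, so δQ = 0.168 × 2.81e+06 = 4.73e+05.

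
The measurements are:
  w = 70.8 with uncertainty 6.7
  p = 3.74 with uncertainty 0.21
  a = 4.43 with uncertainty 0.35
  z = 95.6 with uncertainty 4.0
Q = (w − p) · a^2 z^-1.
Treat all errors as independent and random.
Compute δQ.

Let u = w − p = 67.1. δu = √(δw² + δp²) = √(44.9 + 0.0441) = 6.70, so δu/u = 0.1000.
Q is then a monomial in u, a, z:
δQ/Q = √((δu/u)² + (2·δa/a)² + (-1·δz/z)²) = √(0.00999 + 0.0250 + 0.00175) = 0.192
Q = 13.8, so δQ = 0.192 × 13.8 = 2.64.

2.64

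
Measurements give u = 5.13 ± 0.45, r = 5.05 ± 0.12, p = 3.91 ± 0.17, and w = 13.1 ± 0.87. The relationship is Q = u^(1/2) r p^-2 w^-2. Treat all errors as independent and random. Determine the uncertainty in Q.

0.000725

Products/powers → add relative errors in quadrature, weighted by exponent:
  (½·δu/u)² = (0.5×0.0877)² = 0.00192;  (1·δr/r)² = (1×0.0238)² = 0.000565;  (-2·δp/p)² = (-2×0.0435)² = 0.00756;  (-2·δw/w)² = (-2×0.0664)² = 0.0176
δQ/Q = √(0.0277) = 0.166
Q = 0.00436, so δQ = 0.166 × 0.00436 = 0.000725.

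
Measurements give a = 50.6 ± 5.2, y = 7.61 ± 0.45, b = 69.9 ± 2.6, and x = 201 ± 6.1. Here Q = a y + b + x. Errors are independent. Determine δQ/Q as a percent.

Let p = a·y = 385. δp/p = √((1·δa/a)² + (1·δy/y)²) = √(0.0106 + 0.00350) = 0.119, so δp = 45.7.
Q = p + b + x: δQ = √(δp² + δb² + δx²) = √(2080 + 6.76 + 37.2) = 46.1
Q = 656, so δQ/Q = 46.1/656 = 0.0703.

7.03%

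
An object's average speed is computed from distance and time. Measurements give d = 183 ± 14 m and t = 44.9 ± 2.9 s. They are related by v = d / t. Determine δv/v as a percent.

Since v is a product/quotient, work with relative uncertainties:
  (1·δd/d)² = (1×0.0765)² = 0.00585;  (-1·δt/t)² = (-1×0.0646)² = 0.00417
δv/v = √(0.0100) = 0.100

10.0%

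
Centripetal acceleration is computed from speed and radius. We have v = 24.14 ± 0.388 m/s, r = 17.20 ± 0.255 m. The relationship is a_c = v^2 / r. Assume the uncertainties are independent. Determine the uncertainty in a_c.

1.20 m/s^2

Products/powers → add relative errors in quadrature, weighted by exponent:
  (2·δv/v)² = (2×0.0161)² = 0.00103;  (-1·δr/r)² = (-1×0.0148)² = 0.000220
δa_c/a_c = √(0.00125) = 0.0354
a_c = 33.88 m/s^2, so δa_c = 0.0354 × 33.88 = 1.20 m/s^2.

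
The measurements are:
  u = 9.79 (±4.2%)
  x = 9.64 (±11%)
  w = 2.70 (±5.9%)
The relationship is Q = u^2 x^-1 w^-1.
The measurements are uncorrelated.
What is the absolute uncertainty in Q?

Since Q is a product/quotient, work with relative uncertainties:
  (2·δu/u)² = (2×0.0420)² = 0.00706;  (-1·δx/x)² = (-1×0.110)² = 0.0121;  (-1·δw/w)² = (-1×0.0590)² = 0.00348
δQ/Q = √(0.0226) = 0.150
Q = 3.68, so δQ = 0.150 × 3.68 = 0.554.

0.554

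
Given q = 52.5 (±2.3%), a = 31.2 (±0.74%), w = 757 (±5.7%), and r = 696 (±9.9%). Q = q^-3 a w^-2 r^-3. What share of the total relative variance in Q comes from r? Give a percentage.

(δQ/Q)² = (-3·δq/q)² + (1·δa/a)² + (-2·δw/w)² + (-3·δr/r)²
  q term: (-3×0.0230)² = 0.00476
  a term: (1×0.00740)² = 5.48e-05
  w term: (-2×0.0570)² = 0.0130
  r term: (-3×0.0990)² = 0.0882
Total = 0.106. Share from r = 0.0882/0.106 = 0.832.

83.2%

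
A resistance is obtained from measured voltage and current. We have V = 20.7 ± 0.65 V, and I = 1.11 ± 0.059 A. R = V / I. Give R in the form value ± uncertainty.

18.6 ± 1.15 Ω

Products/powers → add relative errors in quadrature, weighted by exponent:
  (1·δV/V)² = (1×0.0314)² = 0.000986;  (-1·δI/I)² = (-1×0.0532)² = 0.00283
δR/R = √(0.00381) = 0.0617
R = 18.6 Ω, so δR = 0.0617 × 18.6 = 1.15 Ω.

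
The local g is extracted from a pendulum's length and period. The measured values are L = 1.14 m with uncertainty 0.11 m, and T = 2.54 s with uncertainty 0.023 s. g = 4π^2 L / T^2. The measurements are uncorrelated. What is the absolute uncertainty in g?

Products/powers → add relative errors in quadrature, weighted by exponent:
  (1·δL/L)² = (1×0.0965)² = 0.00931;  (-2·δT/T)² = (-2×0.00906)² = 0.000328
δg/g = √(0.00964) = 0.0982
g = 6.98 m/s^2, so δg = 0.0982 × 6.98 = 0.685 m/s^2.

0.685 m/s^2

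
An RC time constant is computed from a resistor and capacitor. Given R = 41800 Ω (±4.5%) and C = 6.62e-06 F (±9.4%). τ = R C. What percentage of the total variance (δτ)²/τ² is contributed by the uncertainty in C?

(δτ/τ)² = (1·δR/R)² + (1·δC/C)²
  R term: (1×0.0450)² = 0.00202
  C term: (1×0.0940)² = 0.00884
Total = 0.0109. Share from C = 0.00884/0.0109 = 0.814.

81.4%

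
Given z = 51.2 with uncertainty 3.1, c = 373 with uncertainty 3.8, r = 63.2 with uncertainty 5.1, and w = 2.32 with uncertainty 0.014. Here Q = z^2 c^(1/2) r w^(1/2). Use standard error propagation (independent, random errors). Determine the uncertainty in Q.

7.1e+05

Q is a product of powers, so relative uncertainties combine in quadrature:
  (2·δz/z)² = (2×0.0605)² = 0.0147;  (½·δc/c)² = (0.5×0.0102)² = 2.59e-05;  (1·δr/r)² = (1×0.0807)² = 0.00651;  (½·δw/w)² = (0.5×0.00603)² = 9.1e-06
δQ/Q = √(0.0212) = 0.146
Q = 4.87e+06, so δQ = 0.146 × 4.87e+06 = 7.1e+05.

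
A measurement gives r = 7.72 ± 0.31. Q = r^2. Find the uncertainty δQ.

4.79

Q ∝ r^2, so δQ/Q = |2| · δr/r = 2 × 0.0402 = 0.0803.
Q = 59.6, so δQ = 0.0803 × 59.6 = 4.79.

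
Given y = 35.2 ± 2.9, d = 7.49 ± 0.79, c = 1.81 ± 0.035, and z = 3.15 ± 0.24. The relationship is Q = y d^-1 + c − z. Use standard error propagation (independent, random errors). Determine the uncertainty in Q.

0.674

Let p = y·d^-1 = 4.70. δp/p = √((1·δy/y)² + (-1·δd/d)²) = √(0.00679 + 0.0111) = 0.134, so δp = 0.629.
Q = p + c − z: δQ = √(δp² + δc² + δz²) = √(0.396 + 0.00123 + 0.0576) = 0.674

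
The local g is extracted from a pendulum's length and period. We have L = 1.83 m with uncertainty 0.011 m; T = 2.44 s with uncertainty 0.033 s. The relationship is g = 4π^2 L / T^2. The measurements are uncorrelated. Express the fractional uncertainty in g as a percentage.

Each factor contributes (exponent × relative error)² to (δg/g)²:
  (1·δL/L)² = (1×0.00601)² = 3.61e-05;  (-2·δT/T)² = (-2×0.0135)² = 0.000732
δg/g = √(0.000768) = 0.0277

2.77%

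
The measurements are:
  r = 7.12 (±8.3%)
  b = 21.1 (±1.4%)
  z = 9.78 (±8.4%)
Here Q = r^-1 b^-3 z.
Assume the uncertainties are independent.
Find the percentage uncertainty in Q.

12.5%

Q is a product of powers, so relative uncertainties combine in quadrature:
  (-1·δr/r)² = (-1×0.0830)² = 0.00689;  (-3·δb/b)² = (-3×0.0140)² = 0.00176;  (1·δz/z)² = (1×0.0840)² = 0.00706
δQ/Q = √(0.0157) = 0.125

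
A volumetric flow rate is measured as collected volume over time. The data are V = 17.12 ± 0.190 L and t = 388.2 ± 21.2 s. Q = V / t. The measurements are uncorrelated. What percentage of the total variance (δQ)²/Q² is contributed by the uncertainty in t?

96.0%

(δQ/Q)² = (1·δV/V)² + (-1·δt/t)²
  V term: (1×0.0111)² = 0.000123
  t term: (-1×0.0546)² = 0.00298
Total = 0.00311. Share from t = 0.00298/0.00311 = 0.960.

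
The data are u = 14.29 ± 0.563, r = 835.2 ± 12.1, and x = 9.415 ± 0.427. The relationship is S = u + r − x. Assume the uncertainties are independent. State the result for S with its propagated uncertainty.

840.1 ± 12.1

S is a linear combination, so absolute uncertainties add in quadrature:
  (δu)² = 0.317;  (δr)² = 146;  (δx)² = 0.182
δS = √(147) = 12.1
S = 840.1.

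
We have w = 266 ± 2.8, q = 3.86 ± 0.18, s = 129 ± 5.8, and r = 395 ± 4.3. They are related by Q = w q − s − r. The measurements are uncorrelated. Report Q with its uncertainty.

Let p = w·q = 1030. δp/p = √((1·δw/w)² + (1·δq/q)²) = √(0.000111 + 0.00217) = 0.0478, so δp = 49.1.
Q = p − s − r: δQ = √(δp² + δs² + δr²) = √(2410 + 33.6 + 18.5) = 49.6
Q = 503.

503 ± 49.6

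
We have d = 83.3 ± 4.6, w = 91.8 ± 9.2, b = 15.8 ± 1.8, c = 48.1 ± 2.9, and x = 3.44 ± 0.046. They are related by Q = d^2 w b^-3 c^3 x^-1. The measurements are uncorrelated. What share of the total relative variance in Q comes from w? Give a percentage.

(δQ/Q)² = (2·δd/d)² + (1·δw/w)² + (-3·δb/b)² + (3·δc/c)² + (-1·δx/x)²
  d term: (2×0.0552)² = 0.0122
  w term: (1×0.100)² = 0.0100
  b term: (-3×0.114)² = 0.117
  c term: (3×0.0603)² = 0.0327
  x term: (-1×0.0134)² = 0.000179
Total = 0.172. Share from w = 0.0100/0.172 = 0.0584.

5.84%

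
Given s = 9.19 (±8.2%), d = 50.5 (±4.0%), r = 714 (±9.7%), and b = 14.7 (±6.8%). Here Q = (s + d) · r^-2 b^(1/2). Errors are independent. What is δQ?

8.99e-05

Let u = s + d = 59.7. δu = √(δs² + δd²) = √(0.568 + 4.08) = 2.16, so δu/u = 0.0361.
Q is then a monomial in u, r, b:
δQ/Q = √((δu/u)² + (-2·δr/r)² + (½·δb/b)²) = √(0.00130 + 0.0376 + 0.00116) = 0.200
Q = 0.000449, so δQ = 0.200 × 0.000449 = 8.99e-05.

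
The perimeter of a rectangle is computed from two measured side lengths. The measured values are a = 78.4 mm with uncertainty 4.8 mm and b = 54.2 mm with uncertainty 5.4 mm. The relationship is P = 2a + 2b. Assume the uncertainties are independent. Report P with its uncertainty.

P is a linear combination, so absolute uncertainties add in quadrature:
  (2·δa)² = 92.2;  (2·δb)² = 117
δP = √(209) = 14.4 mm
P = 265 mm.

265 ± 14.4 mm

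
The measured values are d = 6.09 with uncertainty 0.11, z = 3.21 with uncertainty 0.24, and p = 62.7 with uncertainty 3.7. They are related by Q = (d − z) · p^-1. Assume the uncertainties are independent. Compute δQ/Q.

0.109

Let u = d − z = 2.88. δu = √(δd² + δz²) = √(0.0121 + 0.0576) = 0.264, so δu/u = 0.0917.
Q is then a monomial in u, p:
δQ/Q = √((δu/u)² + (-1·δp/p)²) = √(0.00840 + 0.00348) = 0.109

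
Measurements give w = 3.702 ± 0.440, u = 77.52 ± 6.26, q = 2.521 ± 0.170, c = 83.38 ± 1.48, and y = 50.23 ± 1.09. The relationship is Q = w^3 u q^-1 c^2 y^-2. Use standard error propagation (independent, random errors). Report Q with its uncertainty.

For a monomial Q ∝ w^3, u, q^-1, c^2, y^-2, fractional errors add in quadrature:
  (3·δw/w)² = (3×0.119)² = 0.127;  (1·δu/u)² = (1×0.0808)² = 0.00652;  (-1·δq/q)² = (-1×0.0674)² = 0.00455;  (2·δc/c)² = (2×0.0178)² = 0.00126;  (-2·δy/y)² = (-2×0.0217)² = 0.00188
δQ/Q = √(0.141) = 0.376
Q = 4299, so δQ = 0.376 × 4299 = 1620.

4299 ± 1620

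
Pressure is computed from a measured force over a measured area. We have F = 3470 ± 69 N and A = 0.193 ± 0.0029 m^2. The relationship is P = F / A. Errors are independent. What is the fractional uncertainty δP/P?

0.0249

Since P is a product/quotient, work with relative uncertainties:
  (1·δF/F)² = (1×0.0199)² = 0.000395;  (-1·δA/A)² = (-1×0.0150)² = 0.000226
δP/P = √(0.000621) = 0.0249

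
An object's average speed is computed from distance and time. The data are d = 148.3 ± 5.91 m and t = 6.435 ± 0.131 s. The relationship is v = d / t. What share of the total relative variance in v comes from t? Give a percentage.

(δv/v)² = (1·δd/d)² + (-1·δt/t)²
  d term: (1×0.0399)² = 0.00159
  t term: (-1×0.0204)² = 0.000414
Total = 0.00200. Share from t = 0.000414/0.00200 = 0.207.

20.7%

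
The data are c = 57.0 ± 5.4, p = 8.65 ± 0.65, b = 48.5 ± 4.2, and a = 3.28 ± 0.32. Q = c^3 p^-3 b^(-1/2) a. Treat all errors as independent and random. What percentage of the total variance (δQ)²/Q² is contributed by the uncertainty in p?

35.5%

(δQ/Q)² = (3·δc/c)² + (-3·δp/p)² + (−½·δb/b)² + (1·δa/a)²
  c term: (3×0.0947)² = 0.0808
  p term: (-3×0.0751)² = 0.0508
  b term: (-0.5×0.0866)² = 0.00187
  a term: (1×0.0976)² = 0.00952
Total = 0.143. Share from p = 0.0508/0.143 = 0.355.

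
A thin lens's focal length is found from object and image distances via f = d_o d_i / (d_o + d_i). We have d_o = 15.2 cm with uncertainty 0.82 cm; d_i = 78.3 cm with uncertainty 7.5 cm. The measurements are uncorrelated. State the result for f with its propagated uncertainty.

∂f/∂d_o = (d_i/(d_o+d_i))² = 0.701;  ∂f/∂d_i = (d_o/(d_o+d_i))² = 0.0264
δf = √((∂f/∂d_o · δd_o)² + (∂f/∂d_i · δd_i)²) = √(0.331 + 0.0393) = 0.608 cm
f = 12.7 cm.

12.7 ± 0.608 cm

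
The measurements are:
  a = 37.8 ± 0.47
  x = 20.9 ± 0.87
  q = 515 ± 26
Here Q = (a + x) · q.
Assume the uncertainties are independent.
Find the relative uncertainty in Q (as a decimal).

0.0532

Let u = a + x = 58.7. δu = √(δa² + δx²) = √(0.221 + 0.757) = 0.989, so δu/u = 0.0168.
Q is then a monomial in u, q:
δQ/Q = √((δu/u)² + (1·δq/q)²) = √(0.000284 + 0.00255) = 0.0532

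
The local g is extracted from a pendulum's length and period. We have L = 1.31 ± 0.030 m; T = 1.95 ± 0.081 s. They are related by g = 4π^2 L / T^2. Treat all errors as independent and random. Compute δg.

g is a product of powers, so relative uncertainties combine in quadrature:
  (1·δL/L)² = (1×0.0229)² = 0.000524;  (-2·δT/T)² = (-2×0.0415)² = 0.00690
δg/g = √(0.00743) = 0.0862
g = 13.6 m/s^2, so δg = 0.0862 × 13.6 = 1.17 m/s^2.

1.17 m/s^2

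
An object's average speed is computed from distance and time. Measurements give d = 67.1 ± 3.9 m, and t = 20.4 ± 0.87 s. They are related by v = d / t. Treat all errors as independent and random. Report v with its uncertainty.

3.29 ± 0.237 m/s

Since v is a product/quotient, work with relative uncertainties:
  (1·δd/d)² = (1×0.0581)² = 0.00338;  (-1·δt/t)² = (-1×0.0426)² = 0.00182
δv/v = √(0.00520) = 0.0721
v = 3.29 m/s, so δv = 0.0721 × 3.29 = 0.237 m/s.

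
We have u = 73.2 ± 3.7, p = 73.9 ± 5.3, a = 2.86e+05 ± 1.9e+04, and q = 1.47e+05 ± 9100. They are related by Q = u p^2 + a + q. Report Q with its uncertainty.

(8.33 ± 0.643) × 10^5

Let w = u·p^2 = 4e+05. δw/w = √((1·δu/u)² + (2·δp/p)²) = √(0.00255 + 0.0206) = 0.152, so δw = 60800.
Q = w + a + q: δQ = √(δw² + δa² + δq²) = √(3.7e+09 + 3.61e+08 + 8.28e+07) = 64300
Q = 8.33e+05.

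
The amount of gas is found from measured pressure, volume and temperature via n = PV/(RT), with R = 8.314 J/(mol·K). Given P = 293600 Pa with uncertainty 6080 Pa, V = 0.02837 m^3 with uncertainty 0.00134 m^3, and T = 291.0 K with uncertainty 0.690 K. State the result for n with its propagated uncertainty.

3.443 ± 0.178 mol

n is a product of powers, so relative uncertainties combine in quadrature:
  (1·δP/P)² = (1×0.0207)² = 0.000429;  (1·δV/V)² = (1×0.0472)² = 0.00223;  (-1·δT/T)² = (-1×0.00237)² = 5.62e-06
δn/n = √(0.00267) = 0.0516
n = 3.443 mol, so δn = 0.0516 × 3.443 = 0.178 mol.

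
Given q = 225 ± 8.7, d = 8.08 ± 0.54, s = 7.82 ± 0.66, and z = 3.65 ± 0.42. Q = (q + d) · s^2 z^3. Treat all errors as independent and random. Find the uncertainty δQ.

2.68e+05

Let u = q + d = 233. δu = √(δq² + δd²) = √(75.7 + 0.292) = 8.72, so δu/u = 0.0374.
Q is then a monomial in u, s, z:
δQ/Q = √((δu/u)² + (2·δs/s)² + (3·δz/z)²) = √(0.00140 + 0.0285 + 0.119) = 0.386
Q = 6.93e+05, so δQ = 0.386 × 6.93e+05 = 2.68e+05.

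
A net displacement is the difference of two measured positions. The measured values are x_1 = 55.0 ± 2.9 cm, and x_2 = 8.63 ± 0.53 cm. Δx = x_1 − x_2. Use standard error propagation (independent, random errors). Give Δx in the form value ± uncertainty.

For a sum/difference, combine absolute errors in quadrature:
  (δx_1)² = 8.41;  (δx_2)² = 0.281
δΔx = √(8.69) = 2.95 cm
Δx = 46.4 cm.

46.4 ± 2.95 cm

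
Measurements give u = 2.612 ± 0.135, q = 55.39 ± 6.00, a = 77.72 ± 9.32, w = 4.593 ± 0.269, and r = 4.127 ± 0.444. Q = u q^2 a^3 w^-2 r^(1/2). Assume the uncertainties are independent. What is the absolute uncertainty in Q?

Since Q is a product/quotient, work with relative uncertainties:
  (1·δu/u)² = (1×0.0517)² = 0.00267;  (2·δq/q)² = (2×0.108)² = 0.0469;  (3·δa/a)² = (3×0.120)² = 0.129;  (-2·δw/w)² = (-2×0.0586)² = 0.0137;  (½·δr/r)² = (0.5×0.108)² = 0.00289
δQ/Q = √(0.196) = 0.442
Q = 3.623e+08, so δQ = 0.442 × 3.623e+08 = 1.6e+08.

1.6e+08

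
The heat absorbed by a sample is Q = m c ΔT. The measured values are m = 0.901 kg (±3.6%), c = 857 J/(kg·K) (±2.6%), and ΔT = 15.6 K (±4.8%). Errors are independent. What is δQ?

Relative error in a monomial: (δQ/Q)² = Σ (nᵢ · δxᵢ/xᵢ)².
  (1·δm/m)² = (1×0.0360)² = 0.00130;  (1·δc/c)² = (1×0.0260)² = 0.000676;  (1·δΔT/ΔT)² = (1×0.0480)² = 0.00230
δQ/Q = √(0.00428) = 0.0654
Q = 12000 J, so δQ = 0.0654 × 12000 = 788 J.

788 J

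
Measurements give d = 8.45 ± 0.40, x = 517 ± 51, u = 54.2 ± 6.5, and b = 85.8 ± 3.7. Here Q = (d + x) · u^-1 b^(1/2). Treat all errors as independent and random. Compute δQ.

14.0

Let w = d + x = 525. δw = √(δd² + δx²) = √(0.160 + 2600) = 51.0, so δw/w = 0.0971.
Q is then a monomial in w, u, b:
δQ/Q = √((δw/w)² + (-1·δu/u)² + (½·δb/b)²) = √(0.00942 + 0.0144 + 0.000465) = 0.156
Q = 89.8, so δQ = 0.156 × 89.8 = 14.0.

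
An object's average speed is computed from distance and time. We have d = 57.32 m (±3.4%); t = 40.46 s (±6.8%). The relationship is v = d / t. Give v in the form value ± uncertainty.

1.417 ± 0.108 m/s

v is a product of powers, so relative uncertainties combine in quadrature:
  (1·δd/d)² = (1×0.0340)² = 0.00116;  (-1·δt/t)² = (-1×0.0680)² = 0.00462
δv/v = √(0.00578) = 0.0760
v = 1.417 m/s, so δv = 0.0760 × 1.417 = 0.108 m/s.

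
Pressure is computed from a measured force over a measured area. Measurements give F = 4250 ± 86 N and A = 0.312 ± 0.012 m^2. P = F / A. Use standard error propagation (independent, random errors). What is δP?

Relative error in a monomial: (δP/P)² = Σ (nᵢ · δxᵢ/xᵢ)².
  (1·δF/F)² = (1×0.0202)² = 0.000409;  (-1·δA/A)² = (-1×0.0385)² = 0.00148
δP/P = √(0.00189) = 0.0435
P = 13600 Pa, so δP = 0.0435 × 13600 = 592 Pa.

592 Pa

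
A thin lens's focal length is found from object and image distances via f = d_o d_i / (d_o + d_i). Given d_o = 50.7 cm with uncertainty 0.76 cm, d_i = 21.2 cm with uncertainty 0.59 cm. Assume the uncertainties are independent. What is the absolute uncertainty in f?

0.301 cm

∂f/∂d_o = (d_i/(d_o+d_i))² = 0.0869;  ∂f/∂d_i = (d_o/(d_o+d_i))² = 0.497
δf = √((∂f/∂d_o · δd_o)² + (∂f/∂d_i · δd_i)²) = √(0.00437 + 0.0861) = 0.301 cm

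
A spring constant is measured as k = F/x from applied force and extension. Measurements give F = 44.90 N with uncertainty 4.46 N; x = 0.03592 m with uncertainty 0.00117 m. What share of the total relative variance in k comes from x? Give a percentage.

9.71%

(δk/k)² = (1·δF/F)² + (-1·δx/x)²
  F term: (1×0.0993)² = 0.00987
  x term: (-1×0.0326)² = 0.00106
Total = 0.0109. Share from x = 0.00106/0.0109 = 0.0971.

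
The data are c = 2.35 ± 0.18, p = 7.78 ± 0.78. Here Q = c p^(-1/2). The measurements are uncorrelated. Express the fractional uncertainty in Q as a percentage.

Q is a product of powers, so relative uncertainties combine in quadrature:
  (1·δc/c)² = (1×0.0766)² = 0.00587;  (−½·δp/p)² = (-0.5×0.100)² = 0.00251
δQ/Q = √(0.00838) = 0.0915

9.15%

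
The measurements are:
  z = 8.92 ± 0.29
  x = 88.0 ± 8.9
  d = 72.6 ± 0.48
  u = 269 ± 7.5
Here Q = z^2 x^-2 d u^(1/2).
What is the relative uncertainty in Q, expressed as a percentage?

Q is a product of powers, so relative uncertainties combine in quadrature:
  (2·δz/z)² = (2×0.0325)² = 0.00423;  (-2·δx/x)² = (-2×0.101)² = 0.0409;  (1·δd/d)² = (1×0.00661)² = 4.37e-05;  (½·δu/u)² = (0.5×0.0279)² = 0.000194
δQ/Q = √(0.0454) = 0.213

21.3%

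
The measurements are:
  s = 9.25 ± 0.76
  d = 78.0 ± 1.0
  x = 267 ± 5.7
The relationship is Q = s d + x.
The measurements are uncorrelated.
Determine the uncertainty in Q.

Let p = s·d = 722. δp/p = √((1·δs/s)² + (1·δd/d)²) = √(0.00675 + 0.000164) = 0.0832, so δp = 60.0.
Q = p + x: δQ = √(δp² + δx²) = √(3600 + 32.5) = 60.3

60.3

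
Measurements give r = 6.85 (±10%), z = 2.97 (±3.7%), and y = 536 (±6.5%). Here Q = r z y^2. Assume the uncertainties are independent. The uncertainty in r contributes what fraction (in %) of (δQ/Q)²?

35.4%

(δQ/Q)² = (1·δr/r)² + (1·δz/z)² + (2·δy/y)²
  r term: (1×0.100)² = 0.0100
  z term: (1×0.0370)² = 0.00137
  y term: (2×0.0650)² = 0.0169
Total = 0.0283. Share from r = 0.0100/0.0283 = 0.354.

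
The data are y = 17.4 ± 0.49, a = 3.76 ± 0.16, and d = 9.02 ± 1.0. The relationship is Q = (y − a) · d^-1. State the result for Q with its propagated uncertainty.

1.51 ± 0.177

Let u = y − a = 13.6. δu = √(δy² + δa²) = √(0.240 + 0.0256) = 0.515, so δu/u = 0.0378.
Q is then a monomial in u, d:
δQ/Q = √((δu/u)² + (-1·δd/d)²) = √(0.00143 + 0.0123) = 0.117
Q = 1.51, so δQ = 0.117 × 1.51 = 0.177.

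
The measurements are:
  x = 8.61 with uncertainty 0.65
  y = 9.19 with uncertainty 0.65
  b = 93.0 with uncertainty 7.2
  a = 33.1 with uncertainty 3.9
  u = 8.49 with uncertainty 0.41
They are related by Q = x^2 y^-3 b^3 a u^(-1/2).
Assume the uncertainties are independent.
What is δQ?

Q is a product of powers, so relative uncertainties combine in quadrature:
  (2·δx/x)² = (2×0.0755)² = 0.0228;  (-3·δy/y)² = (-3×0.0707)² = 0.0450;  (3·δb/b)² = (3×0.0774)² = 0.0539;  (1·δa/a)² = (1×0.118)² = 0.0139;  (−½·δu/u)² = (-0.5×0.0483)² = 0.000583
δQ/Q = √(0.136) = 0.369
Q = 8.73e+05, so δQ = 0.369 × 8.73e+05 = 3.22e+05.

3.22e+05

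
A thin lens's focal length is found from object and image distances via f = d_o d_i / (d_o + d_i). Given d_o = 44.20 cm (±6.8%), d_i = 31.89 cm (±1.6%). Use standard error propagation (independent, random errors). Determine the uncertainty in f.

∂f/∂d_o = (d_i/(d_o+d_i))² = 0.176;  ∂f/∂d_i = (d_o/(d_o+d_i))² = 0.337
δf = √((∂f/∂d_o · δd_o)² + (∂f/∂d_i · δd_i)²) = √(0.279 + 0.0296) = 0.555 cm

0.555 cm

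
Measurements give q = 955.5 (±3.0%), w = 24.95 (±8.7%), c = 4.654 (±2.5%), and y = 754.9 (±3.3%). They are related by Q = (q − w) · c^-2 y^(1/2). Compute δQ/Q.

0.0610

Let u = q − w = 930.5. δu = √(δq² + δw²) = √(822 + 4.71) = 28.7, so δu/u = 0.0309.
Q is then a monomial in u, c, y:
δQ/Q = √((δu/u)² + (-2·δc/c)² + (½·δy/y)²) = √(0.000954 + 0.00250 + 0.000272) = 0.0610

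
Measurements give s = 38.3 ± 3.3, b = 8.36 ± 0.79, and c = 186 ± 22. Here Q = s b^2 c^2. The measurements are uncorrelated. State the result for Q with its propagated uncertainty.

(9.26 ± 2.92) × 10^7

Q is a product of powers, so relative uncertainties combine in quadrature:
  (1·δs/s)² = (1×0.0862)² = 0.00742;  (2·δb/b)² = (2×0.0945)² = 0.0357;  (2·δc/c)² = (2×0.118)² = 0.0560
δQ/Q = √(0.0991) = 0.315
Q = 9.26e+07, so δQ = 0.315 × 9.26e+07 = 2.92e+07.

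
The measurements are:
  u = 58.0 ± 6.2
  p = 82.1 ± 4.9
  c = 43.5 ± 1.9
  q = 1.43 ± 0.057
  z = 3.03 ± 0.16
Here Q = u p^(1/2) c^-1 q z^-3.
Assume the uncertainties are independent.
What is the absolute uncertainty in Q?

0.126

Since Q is a product/quotient, work with relative uncertainties:
  (1·δu/u)² = (1×0.107)² = 0.0114;  (½·δp/p)² = (0.5×0.0597)² = 0.000891;  (-1·δc/c)² = (-1×0.0437)² = 0.00191;  (1·δq/q)² = (1×0.0399)² = 0.00159;  (-3·δz/z)² = (-3×0.0528)² = 0.0251
δQ/Q = √(0.0409) = 0.202
Q = 0.621, so δQ = 0.202 × 0.621 = 0.126.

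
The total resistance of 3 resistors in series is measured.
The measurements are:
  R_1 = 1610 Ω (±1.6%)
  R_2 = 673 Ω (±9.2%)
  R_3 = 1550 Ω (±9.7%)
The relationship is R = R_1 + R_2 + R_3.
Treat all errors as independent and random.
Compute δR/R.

Sums and differences: (δR)² = Σ (cᵢ δxᵢ)².
  (δR_1)² = 664;  (δR_2)² = 3830;  (δR_3)² = 22600
δR = √(27100) = 165 Ω
R = 3830 Ω, so δR/R = 165/3830 = 0.0430.

0.0430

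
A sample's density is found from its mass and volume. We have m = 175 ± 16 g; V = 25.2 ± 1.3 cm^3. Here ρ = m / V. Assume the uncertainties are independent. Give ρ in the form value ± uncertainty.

6.94 ± 0.729 g/cm^3

Each factor contributes (exponent × relative error)² to (δρ/ρ)²:
  (1·δm/m)² = (1×0.0914)² = 0.00836;  (-1·δV/V)² = (-1×0.0516)² = 0.00266
δρ/ρ = √(0.0110) = 0.105
ρ = 6.94 g/cm^3, so δρ = 0.105 × 6.94 = 0.729 g/cm^3.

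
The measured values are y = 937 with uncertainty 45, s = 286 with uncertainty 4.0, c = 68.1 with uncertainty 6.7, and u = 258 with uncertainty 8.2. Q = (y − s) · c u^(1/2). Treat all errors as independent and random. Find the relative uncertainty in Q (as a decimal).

0.121

Let w = y − s = 651. δw = √(δy² + δs²) = √(2020 + 16.0) = 45.2, so δw/w = 0.0694.
Q is then a monomial in w, c, u:
δQ/Q = √((δw/w)² + (1·δc/c)² + (½·δu/u)²) = √(0.00482 + 0.00968 + 0.000253) = 0.121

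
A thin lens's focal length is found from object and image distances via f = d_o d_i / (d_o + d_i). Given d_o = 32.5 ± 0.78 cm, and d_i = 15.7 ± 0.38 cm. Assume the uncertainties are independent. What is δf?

0.192 cm

∂f/∂d_o = (d_i/(d_o+d_i))² = 0.106;  ∂f/∂d_i = (d_o/(d_o+d_i))² = 0.455
δf = √((∂f/∂d_o · δd_o)² + (∂f/∂d_i · δd_i)²) = √(0.00685 + 0.0298) = 0.192 cm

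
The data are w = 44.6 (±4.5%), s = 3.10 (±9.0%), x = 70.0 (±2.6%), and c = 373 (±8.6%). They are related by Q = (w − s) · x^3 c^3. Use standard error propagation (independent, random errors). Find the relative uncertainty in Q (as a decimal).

0.274

Let u = w − s = 41.5. δu = √(δw² + δs²) = √(4.03 + 0.0778) = 2.03, so δu/u = 0.0488.
Q is then a monomial in u, x, c:
δQ/Q = √((δu/u)² + (3·δx/x)² + (3·δc/c)²) = √(0.00238 + 0.00608 + 0.0666) = 0.274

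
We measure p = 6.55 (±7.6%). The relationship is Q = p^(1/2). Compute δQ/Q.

Q is a product of powers, so relative uncertainties combine in quadrature:
  (½·δp/p)² = (0.5×0.0760)² = 0.00144
δQ/Q = √(0.00144) = 0.0380

0.0380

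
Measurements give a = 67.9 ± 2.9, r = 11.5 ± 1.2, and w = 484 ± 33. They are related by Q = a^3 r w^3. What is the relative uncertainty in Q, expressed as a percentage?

26.3%

For a monomial Q ∝ a^3, r, w^3, fractional errors add in quadrature:
  (3·δa/a)² = (3×0.0427)² = 0.0164;  (1·δr/r)² = (1×0.104)² = 0.0109;  (3·δw/w)² = (3×0.0682)² = 0.0418
δQ/Q = √(0.0691) = 0.263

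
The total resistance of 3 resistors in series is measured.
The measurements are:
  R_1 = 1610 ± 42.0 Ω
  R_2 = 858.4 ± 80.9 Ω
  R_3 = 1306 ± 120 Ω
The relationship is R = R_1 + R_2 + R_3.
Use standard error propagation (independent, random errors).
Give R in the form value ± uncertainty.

3774 ± 151 Ω

R is a linear combination, so absolute uncertainties add in quadrature:
  (δR_1)² = 1760;  (δR_2)² = 6540;  (δR_3)² = 14400
δR = √(22700) = 151 Ω
R = 3774 Ω.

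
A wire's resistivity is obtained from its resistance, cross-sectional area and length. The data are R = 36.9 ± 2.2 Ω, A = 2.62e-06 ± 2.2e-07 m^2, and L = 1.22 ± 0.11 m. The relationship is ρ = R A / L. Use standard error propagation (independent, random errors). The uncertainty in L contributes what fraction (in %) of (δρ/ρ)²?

43.4%

(δρ/ρ)² = (1·δR/R)² + (1·δA/A)² + (-1·δL/L)²
  R term: (1×0.0596)² = 0.00355
  A term: (1×0.0840)² = 0.00705
  L term: (-1×0.0902)² = 0.00813
Total = 0.0187. Share from L = 0.00813/0.0187 = 0.434.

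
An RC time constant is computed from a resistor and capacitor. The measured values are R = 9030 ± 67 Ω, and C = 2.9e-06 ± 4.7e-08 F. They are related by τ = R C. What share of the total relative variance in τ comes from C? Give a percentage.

82.7%

(δτ/τ)² = (1·δR/R)² + (1·δC/C)²
  R term: (1×0.00742)² = 5.51e-05
  C term: (1×0.0162)² = 0.000263
Total = 0.000318. Share from C = 0.000263/0.000318 = 0.827.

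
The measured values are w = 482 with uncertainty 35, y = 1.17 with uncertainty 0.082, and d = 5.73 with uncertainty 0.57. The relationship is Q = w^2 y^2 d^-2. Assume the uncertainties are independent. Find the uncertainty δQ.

For a monomial Q ∝ w^2, y^2, d^-2, fractional errors add in quadrature:
  (2·δw/w)² = (2×0.0726)² = 0.0211;  (2·δy/y)² = (2×0.0701)² = 0.0196;  (-2·δd/d)² = (-2×0.0995)² = 0.0396
δQ/Q = √(0.0803) = 0.283
Q = 9690, so δQ = 0.283 × 9690 = 2750.

2750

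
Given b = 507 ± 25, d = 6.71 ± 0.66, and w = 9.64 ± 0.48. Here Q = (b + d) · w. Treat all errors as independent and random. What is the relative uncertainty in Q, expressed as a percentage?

6.96%

Let u = b + d = 514. δu = √(δb² + δd²) = √(625 + 0.436) = 25.0, so δu/u = 0.0487.
Q is then a monomial in u, w:
δQ/Q = √((δu/u)² + (1·δw/w)²) = √(0.00237 + 0.00248) = 0.0696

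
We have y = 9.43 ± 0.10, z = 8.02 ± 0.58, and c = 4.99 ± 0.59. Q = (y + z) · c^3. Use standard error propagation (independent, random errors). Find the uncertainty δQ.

Let u = y + z = 17.4. δu = √(δy² + δz²) = √(0.0100 + 0.336) = 0.589, so δu/u = 0.0337.
Q is then a monomial in u, c:
δQ/Q = √((δu/u)² + (3·δc/c)²) = √(0.00114 + 0.126) = 0.356
Q = 2170, so δQ = 0.356 × 2170 = 773.

773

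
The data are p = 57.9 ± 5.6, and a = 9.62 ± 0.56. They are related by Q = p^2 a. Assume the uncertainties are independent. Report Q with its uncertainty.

Each factor contributes (exponent × relative error)² to (δQ/Q)²:
  (2·δp/p)² = (2×0.0967)² = 0.0374;  (1·δa/a)² = (1×0.0582)² = 0.00339
δQ/Q = √(0.0408) = 0.202
Q = 32300, so δQ = 0.202 × 32300 = 6510.

32300 ± 6510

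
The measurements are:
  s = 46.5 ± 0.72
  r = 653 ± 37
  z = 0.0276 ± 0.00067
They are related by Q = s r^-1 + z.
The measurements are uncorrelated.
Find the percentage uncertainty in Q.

4.29%

Let p = s·r^-1 = 0.0712. δp/p = √((1·δs/s)² + (-1·δr/r)²) = √(0.000240 + 0.00321) = 0.0587, so δp = 0.00418.
Q = p + z: δQ = √(δp² + δz²) = √(1.75e-05 + 4.49e-07) = 0.00424
Q = 0.0988, so δQ/Q = 0.00424/0.0988 = 0.0429.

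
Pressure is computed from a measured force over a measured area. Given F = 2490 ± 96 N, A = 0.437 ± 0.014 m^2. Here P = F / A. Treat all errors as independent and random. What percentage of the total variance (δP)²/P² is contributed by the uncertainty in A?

40.8%

(δP/P)² = (1·δF/F)² + (-1·δA/A)²
  F term: (1×0.0386)² = 0.00149
  A term: (-1×0.0320)² = 0.00103
Total = 0.00251. Share from A = 0.00103/0.00251 = 0.408.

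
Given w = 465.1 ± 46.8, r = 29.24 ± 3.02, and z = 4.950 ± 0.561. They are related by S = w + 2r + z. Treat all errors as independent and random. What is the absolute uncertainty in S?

47.2

S is a linear combination, so absolute uncertainties add in quadrature:
  (δw)² = 2190;  (2·δr)² = 36.5;  (δz)² = 0.315
δS = √(2230) = 47.2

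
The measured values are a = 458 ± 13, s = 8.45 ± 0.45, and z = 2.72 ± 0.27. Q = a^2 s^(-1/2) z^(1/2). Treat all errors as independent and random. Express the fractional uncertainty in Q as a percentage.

Since Q is a product/quotient, work with relative uncertainties:
  (2·δa/a)² = (2×0.0284)² = 0.00322;  (−½·δs/s)² = (-0.5×0.0533)² = 0.000709;  (½·δz/z)² = (0.5×0.0993)² = 0.00246
δQ/Q = √(0.00640) = 0.0800

8.00%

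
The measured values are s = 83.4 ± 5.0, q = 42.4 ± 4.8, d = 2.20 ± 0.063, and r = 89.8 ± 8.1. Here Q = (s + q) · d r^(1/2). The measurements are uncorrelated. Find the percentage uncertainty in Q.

Let u = s + q = 126. δu = √(δs² + δq²) = √(25.0 + 23.0) = 6.93, so δu/u = 0.0551.
Q is then a monomial in u, d, r:
δQ/Q = √((δu/u)² + (1·δd/d)² + (½·δr/r)²) = √(0.00304 + 0.000820 + 0.00203) = 0.0767

7.67%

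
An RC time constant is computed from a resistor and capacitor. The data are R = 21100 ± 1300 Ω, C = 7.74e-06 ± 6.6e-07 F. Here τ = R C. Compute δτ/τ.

For a monomial τ ∝ R, C, fractional errors add in quadrature:
  (1·δR/R)² = (1×0.0616)² = 0.00380;  (1·δC/C)² = (1×0.0853)² = 0.00727
δτ/τ = √(0.0111) = 0.105

0.105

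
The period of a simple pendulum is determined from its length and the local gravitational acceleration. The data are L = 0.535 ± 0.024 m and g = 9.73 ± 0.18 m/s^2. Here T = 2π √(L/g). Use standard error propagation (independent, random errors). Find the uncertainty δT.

Relative error in a monomial: (δT/T)² = Σ (nᵢ · δxᵢ/xᵢ)².
  (½·δL/L)² = (0.5×0.0449)² = 0.000503;  (−½·δg/g)² = (-0.5×0.0185)² = 8.56e-05
δT/T = √(0.000589) = 0.0243
T = 1.47 s, so δT = 0.0243 × 1.47 = 0.0357 s.

0.0357 s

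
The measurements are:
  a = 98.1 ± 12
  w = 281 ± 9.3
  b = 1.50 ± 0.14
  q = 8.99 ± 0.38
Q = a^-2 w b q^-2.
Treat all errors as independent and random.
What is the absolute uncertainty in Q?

Relative error in a monomial: (δQ/Q)² = Σ (nᵢ · δxᵢ/xᵢ)².
  (-2·δa/a)² = (-2×0.122)² = 0.0599;  (1·δw/w)² = (1×0.0331)² = 0.00110;  (1·δb/b)² = (1×0.0933)² = 0.00871;  (-2·δq/q)² = (-2×0.0423)² = 0.00715
δQ/Q = √(0.0768) = 0.277
Q = 0.000542, so δQ = 0.277 × 0.000542 = 0.000150.

0.000150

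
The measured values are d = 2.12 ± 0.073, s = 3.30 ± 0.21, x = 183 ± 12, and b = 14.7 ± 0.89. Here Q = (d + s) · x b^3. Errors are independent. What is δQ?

6.22e+05

Let u = d + s = 5.42. δu = √(δd² + δs²) = √(0.00533 + 0.0441) = 0.222, so δu/u = 0.0410.
Q is then a monomial in u, x, b:
δQ/Q = √((δu/u)² + (1·δx/x)² + (3·δb/b)²) = √(0.00168 + 0.00430 + 0.0330) = 0.197
Q = 3.15e+06, so δQ = 0.197 × 3.15e+06 = 6.22e+05.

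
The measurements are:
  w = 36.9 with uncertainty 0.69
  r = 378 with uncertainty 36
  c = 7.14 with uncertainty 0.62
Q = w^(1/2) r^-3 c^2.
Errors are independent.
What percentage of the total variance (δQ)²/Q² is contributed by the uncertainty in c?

27.0%

(δQ/Q)² = (½·δw/w)² + (-3·δr/r)² + (2·δc/c)²
  w term: (0.5×0.0187)² = 8.74e-05
  r term: (-3×0.0952)² = 0.0816
  c term: (2×0.0868)² = 0.0302
Total = 0.112. Share from c = 0.0302/0.112 = 0.270.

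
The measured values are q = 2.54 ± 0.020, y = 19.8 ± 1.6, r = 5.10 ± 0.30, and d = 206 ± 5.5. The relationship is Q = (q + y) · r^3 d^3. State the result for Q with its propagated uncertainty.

Let u = q + y = 22.3. δu = √(δq² + δy²) = √(0.000400 + 2.56) = 1.60, so δu/u = 0.0716.
Q is then a monomial in u, r, d:
δQ/Q = √((δu/u)² + (3·δr/r)² + (3·δd/d)²) = √(0.00513 + 0.0311 + 0.00642) = 0.207
Q = 2.59e+10, so δQ = 0.207 × 2.59e+10 = 5.35e+09.

(2.59 ± 0.535) × 10^10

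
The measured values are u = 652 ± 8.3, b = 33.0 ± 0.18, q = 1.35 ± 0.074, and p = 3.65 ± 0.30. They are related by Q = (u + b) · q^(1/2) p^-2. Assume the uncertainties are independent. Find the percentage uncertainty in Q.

Let w = u + b = 685. δw = √(δu² + δb²) = √(68.9 + 0.0324) = 8.30, so δw/w = 0.0121.
Q is then a monomial in w, q, p:
δQ/Q = √((δw/w)² + (½·δq/q)² + (-2·δp/p)²) = √(0.000147 + 0.000751 + 0.0270) = 0.167

16.7%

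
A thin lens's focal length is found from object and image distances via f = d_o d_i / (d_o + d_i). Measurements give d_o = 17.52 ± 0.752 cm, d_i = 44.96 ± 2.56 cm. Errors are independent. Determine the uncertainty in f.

∂f/∂d_o = (d_i/(d_o+d_i))² = 0.518;  ∂f/∂d_i = (d_o/(d_o+d_i))² = 0.0786
δf = √((∂f/∂d_o · δd_o)² + (∂f/∂d_i · δd_i)²) = √(0.152 + 0.0405) = 0.438 cm

0.438 cm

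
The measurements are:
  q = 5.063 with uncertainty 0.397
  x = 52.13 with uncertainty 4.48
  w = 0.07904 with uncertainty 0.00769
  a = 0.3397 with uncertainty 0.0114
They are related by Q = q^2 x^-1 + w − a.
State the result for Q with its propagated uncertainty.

Let p = q^2·x^-1 = 0.4917. δp/p = √((2·δq/q)² + (-1·δx/x)²) = √(0.0246 + 0.00739) = 0.179, so δp = 0.0879.
Q = p + w − a: δQ = √(δp² + δw² + δa²) = √(0.00773 + 5.91e-05 + 0.000130) = 0.0890
Q = 0.2311.

0.2311 ± 0.0890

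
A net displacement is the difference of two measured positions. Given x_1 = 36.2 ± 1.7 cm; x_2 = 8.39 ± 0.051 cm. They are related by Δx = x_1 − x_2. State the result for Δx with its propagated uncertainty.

Each term contributes (cᵢ δxᵢ)² to (δΔx)²:
  (δx_1)² = 2.89;  (δx_2)² = 0.00260
δΔx = √(2.89) = 1.70 cm
Δx = 27.8 cm.

27.8 ± 1.70 cm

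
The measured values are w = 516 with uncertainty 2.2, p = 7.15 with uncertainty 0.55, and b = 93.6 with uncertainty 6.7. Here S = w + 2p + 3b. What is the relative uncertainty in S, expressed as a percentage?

S is a linear combination, so absolute uncertainties add in quadrature:
  (δw)² = 4.84;  (2·δp)² = 1.21;  (3·δb)² = 404
δS = √(410) = 20.2
S = 811, so δS/S = 20.2/811 = 0.0250.

2.50%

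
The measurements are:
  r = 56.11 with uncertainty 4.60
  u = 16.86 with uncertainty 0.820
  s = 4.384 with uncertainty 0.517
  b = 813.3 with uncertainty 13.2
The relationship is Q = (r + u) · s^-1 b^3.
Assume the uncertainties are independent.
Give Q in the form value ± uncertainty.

(8.954 ± 1.28) × 10^9

Let w = r + u = 72.97. δw = √(δr² + δu²) = √(21.2 + 0.672) = 4.67, so δw/w = 0.0640.
Q is then a monomial in w, s, b:
δQ/Q = √((δw/w)² + (-1·δs/s)² + (3·δb/b)²) = √(0.00410 + 0.0139 + 0.00237) = 0.143
Q = 8.954e+09, so δQ = 0.143 × 8.954e+09 = 1.28e+09.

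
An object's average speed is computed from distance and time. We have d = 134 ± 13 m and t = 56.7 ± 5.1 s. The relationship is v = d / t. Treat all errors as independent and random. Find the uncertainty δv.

For a monomial v ∝ d, t^-1, fractional errors add in quadrature:
  (1·δd/d)² = (1×0.0970)² = 0.00941;  (-1·δt/t)² = (-1×0.0899)² = 0.00809
δv/v = √(0.0175) = 0.132
v = 2.36 m/s, so δv = 0.132 × 2.36 = 0.313 m/s.

0.313 m/s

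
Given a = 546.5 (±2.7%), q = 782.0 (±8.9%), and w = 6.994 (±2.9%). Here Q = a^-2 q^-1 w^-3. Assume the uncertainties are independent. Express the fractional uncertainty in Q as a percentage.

Each factor contributes (exponent × relative error)² to (δQ/Q)²:
  (-2·δa/a)² = (-2×0.0270)² = 0.00292;  (-1·δq/q)² = (-1×0.0890)² = 0.00792;  (-3·δw/w)² = (-3×0.0290)² = 0.00757
δQ/Q = √(0.0184) = 0.136

13.6%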